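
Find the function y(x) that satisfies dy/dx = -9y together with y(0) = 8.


General solution of y' = -9y is y = Ce^(-9x).
Apply y(0) = 8: C = 8.
Particular solution: y = 8e^(-9x).


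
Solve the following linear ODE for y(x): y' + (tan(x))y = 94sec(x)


P(x) = tan(x) ⇒ μ = e^(∫tan(x)dx) = sec(x).
(sec(x) y)' = 94sec²(x) ⇒ sec(x) y = 94tan(x) + C.
Multiply by cos(x): y = 94sin(x) + C·cos(x).


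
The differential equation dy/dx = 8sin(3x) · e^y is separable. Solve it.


Separate: e^(-y) dy = 8sin(3x) dx.
Integrate: -e^(-y) = -(8/3)cos(3x) + C₀.
Rearrange: e^(-y) = (8/3)cos(3x) + C.


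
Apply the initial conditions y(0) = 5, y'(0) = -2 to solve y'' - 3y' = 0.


Characteristic roots of r² - 3r = 0 are 3, 0.
General solution y = c₁ e^(3x) + c₂.
Apply y(0) = 5: c₁ + c₂ = 5. Apply y'(0) = -2: 3 c₁ + 0 c₂ = -2.
Solve: c₁ = -2/3, c₂ = 17/3.
Particular solution: y = -(2/3)e^(3x) + 17/3.


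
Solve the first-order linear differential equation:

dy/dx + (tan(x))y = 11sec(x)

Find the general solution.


P(x) = tan(x) ⇒ μ = e^(∫tan(x)dx) = sec(x).
(sec(x) y)' = 11sec²(x) ⇒ sec(x) y = 11tan(x) + C.
Multiply by cos(x): y = 11sin(x) + C·cos(x).


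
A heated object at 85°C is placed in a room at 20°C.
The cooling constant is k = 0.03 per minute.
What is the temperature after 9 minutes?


Newton's law: dT/dt = -k(T - T_a) has solution T(t) = T_a + (T₀ - T_a)e^(-kt).
Plug in T_a = 20, T₀ = 85, k = 0.03, t = 9: T(9) = 20 + (65)e^(-0.27) ≈ 69.6°C.


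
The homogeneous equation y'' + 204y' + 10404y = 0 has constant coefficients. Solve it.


Characteristic equation: r² + 204r + 10404 = 0, i.e. (r + 102)² = 0.
Repeated root r = -102; include an x factor for the second linearly independent solution.
General solution: y = (C₁ + C₂x)e^(-102x).


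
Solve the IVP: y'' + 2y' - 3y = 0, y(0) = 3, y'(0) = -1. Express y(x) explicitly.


Characteristic roots of r² + 2r - 3 = 0 are 1, -3.
General solution y = c₁ e^(x) + c₂ e^(-3x).
Apply y(0) = 3: c₁ + c₂ = 3. Apply y'(0) = -1: 1 c₁ - 3 c₂ = -1.
Solve: c₁ = 2, c₂ = 1.
Particular solution: y = 2e^(x) + e^(-3x).


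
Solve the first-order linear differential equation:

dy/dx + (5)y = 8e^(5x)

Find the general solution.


P(x) = 5 ⇒ μ = e^(5x).
(μ y)' = 8e^(10x) ⇒ μ y = (8/10)e^(10x) + C.
Divide by μ: y = (4/5)e^(5x) + Ce^(-5x).


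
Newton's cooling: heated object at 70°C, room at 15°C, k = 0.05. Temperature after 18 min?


Newton's law: dT/dt = -k(T - T_a) has solution T(t) = T_a + (T₀ - T_a)e^(-kt).
Plug in T_a = 15, T₀ = 70, k = 0.05, t = 18: T(18) = 15 + (55)e^(-0.90) ≈ 37.4°C.


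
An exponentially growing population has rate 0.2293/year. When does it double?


Exponential growth: P(t) = P₀ e^(0.2293t). Set P(t)/P₀ = 2: e^(0.2293t) = 2.
Solve: t = ln(2)/0.2293 ≈ 3.02 years.


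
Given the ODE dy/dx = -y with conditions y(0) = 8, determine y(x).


General solution of y' = -y is y = Ce^(-x).
Apply y(0) = 8: C = 8.
Particular solution: y = 8e^(-x).


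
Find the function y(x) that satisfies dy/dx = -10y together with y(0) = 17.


General solution of y' = -10y is y = Ce^(-10x).
Apply y(0) = 17: C = 17.
Particular solution: y = 17e^(-10x).


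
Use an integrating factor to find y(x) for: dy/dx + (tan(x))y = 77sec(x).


P(x) = tan(x) ⇒ μ = e^(∫tan(x)dx) = sec(x).
(sec(x) y)' = 77sec²(x) ⇒ sec(x) y = 77tan(x) + C.
Multiply by cos(x): y = 77sin(x) + C·cos(x).


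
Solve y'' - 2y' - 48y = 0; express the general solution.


Characteristic equation: r² - 2r - 48 = 0.
Factor: (r - 8)(r + 6) = 0 ⇒ r = 8, -6 (distinct real).
General solution: y = C₁e^(8x) + C₂e^(-6x).


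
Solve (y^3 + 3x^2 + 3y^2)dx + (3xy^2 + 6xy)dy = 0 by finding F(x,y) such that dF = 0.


Check exactness: ∂M/∂y = 3y^2 + 6y and ∂N/∂x = 3y^2 + 6y; equal, so the equation is exact.
Integrate M with respect to x (treating y as constant): ∫M dx = xy^3 + x^3 + 3xy^2 + h(y).
Differentiate w.r.t. y and set equal to N: all terms match, so h'(y) = 0 and h is a constant absorbed into C.
General solution: xy^3 + x^3 + 3xy^2 = C.


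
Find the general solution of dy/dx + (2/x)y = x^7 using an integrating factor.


P(x) = 2/x ⇒ μ = x^2.
(x^2 y)' = x^9 ⇒ x^2 y = x^10/(10) + C.
Solve for y: y = (1/10)x^8 + C/x^2.


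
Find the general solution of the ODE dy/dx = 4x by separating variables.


Integrate both sides with respect to x: y = ∫ 4x dx = 2x^2 + C.


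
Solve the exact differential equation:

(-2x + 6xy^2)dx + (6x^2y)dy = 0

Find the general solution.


Check exactness: ∂M/∂y = 12xy and ∂N/∂x = 12xy; equal, so the equation is exact.
Integrate M with respect to x (treating y as constant): ∫M dx = -x^2 + 3x^2y^2 + h(y).
Differentiate w.r.t. y and set equal to N: all terms match, so h'(y) = 0 and h is a constant absorbed into C.
General solution: -x^2 + 3x^2y^2 = C.


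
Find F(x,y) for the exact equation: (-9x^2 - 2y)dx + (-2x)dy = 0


Check exactness: ∂M/∂y = -2 and ∂N/∂x = -2; equal, so the equation is exact.
Integrate M with respect to x (treating y as constant): ∫M dx = -3x^3 - 2xy + h(y).
Differentiate w.r.t. y and set equal to N: all terms match, so h'(y) = 0 and h is a constant absorbed into C.
General solution: -3x^3 - 2xy = C.


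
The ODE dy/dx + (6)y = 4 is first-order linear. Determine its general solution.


P(x) = 6, Q(x) = 4; integrating factor μ = e^(6x).
(μ y)' = 4e^(6x) ⇒ μ y = (2/3)e^(6x) + C.
Divide by μ: y = 2/3 + Ce^(-6x).


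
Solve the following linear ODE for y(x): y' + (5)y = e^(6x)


P(x) = 5 ⇒ μ = e^(5x).
(μ y)' = e^(11x) ⇒ μ y = e^(11x)/11 + C.
Divide by μ: y = (1/11)e^(6x) + Ce^(-5x).


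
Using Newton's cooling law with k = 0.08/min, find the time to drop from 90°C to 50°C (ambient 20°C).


From T(t) = T_a + (T₀ - T_a)e^(-kt), set T(t) = 50:
(50 - 20) / (90 - 20) = e^(-0.08t), so t = -ln(0.429)/0.08 ≈ 10.6 minutes.


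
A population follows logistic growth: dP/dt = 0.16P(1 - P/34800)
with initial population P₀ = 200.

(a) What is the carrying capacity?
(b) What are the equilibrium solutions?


Logistic ODE dP/dt = 0.16P(1 - P/34800) has equilibria where dP/dt = 0, i.e. P = 0 or P = 34800.
The coefficient (1 - P/K) = 0 when P = K, identifying K = 34800 as the carrying capacity.
(a) K = 34800; (b) equilibria P = 0 and P = 34800.


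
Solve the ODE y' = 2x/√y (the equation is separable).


Separate: √y dy = 2x dx.
Integrate: (2/3)y^(3/2) = x² + C.


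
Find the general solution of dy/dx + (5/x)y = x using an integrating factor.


P(x) = 5/x ⇒ μ = x^5.
(x^5 y)' = x^5·x^1 = x^6.
Integrate: x^5 y = x^7/(7) + C.
Solve for y: y = (1/7)x^2 + C/x^5.


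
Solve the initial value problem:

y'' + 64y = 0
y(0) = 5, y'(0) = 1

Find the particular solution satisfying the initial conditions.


Characteristic roots of r² + 64 = 0 are ±8i, so y = C₁cos(8x) + C₂sin(8x).
Apply y(0) = 5: C₁ = 5. Differentiate and apply y'(0) = 1: 8·C₂ = 1, so C₂ = 1/8.
Particular solution: y = 5cos(8x) + (1/8)sin(8x).


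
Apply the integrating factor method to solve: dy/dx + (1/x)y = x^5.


P(x) = 1/x ⇒ μ = x^1.
(x^1 y)' = x^6 ⇒ x^1 y = x^7/(7) + C.
Solve for y: y = (1/7)x^6 + C/x^1.


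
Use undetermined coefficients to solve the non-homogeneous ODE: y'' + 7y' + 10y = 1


Characteristic roots of r² + 7r + 10 = 0 are -5, -2.
y_h = C₁e^(-5x) + C₂e^(-2x).
Constant forcing; try y_p = A. Then 10A = 1 ⇒ A = 1/10.
General solution: y = C₁e^(-5x) + C₂e^(-2x) + 1/10.


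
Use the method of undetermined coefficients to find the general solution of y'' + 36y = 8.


Homogeneous part: r² + 36 = 0 ⇒ r = ±6i, so y_h = C₁cos(6x) + C₂sin(6x).
Try constant y_p = A; plug in: 36A = 8 ⇒ A = 2/9.
General solution: y = C₁cos(6x) + C₂sin(6x) + 2/9.


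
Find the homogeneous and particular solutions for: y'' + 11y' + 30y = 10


Characteristic roots of r² + 11r + 30 = 0 are -6, -5.
y_h = C₁e^(-6x) + C₂e^(-5x).
Constant forcing; try y_p = A. Then 30A = 10 ⇒ A = 1/3.
General solution: y = C₁e^(-6x) + C₂e^(-5x) + 1/3.


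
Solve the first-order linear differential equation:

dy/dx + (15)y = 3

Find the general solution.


P(x) = 15, Q(x) = 3; integrating factor μ = e^(15x).
(μ y)' = 3e^(15x) ⇒ μ y = (1/5)e^(15x) + C.
Divide by μ: y = 1/5 + Ce^(-15x).


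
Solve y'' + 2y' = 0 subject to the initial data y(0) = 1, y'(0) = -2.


Characteristic roots of r² + 2r = 0 are -2, 0.
General solution y = c₁ e^(-2x) + c₂.
Apply y(0) = 1: c₁ + c₂ = 1. Apply y'(0) = -2: -2 c₁ + 0 c₂ = -2.
Solve: c₁ = 1, c₂ = 0.
Particular solution: y = e^(-2x) + 0.


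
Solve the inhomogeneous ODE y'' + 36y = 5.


Homogeneous part: r² + 36 = 0 ⇒ r = ±6i, so y_h = C₁cos(6x) + C₂sin(6x).
Try constant y_p = A; plug in: 36A = 5 ⇒ A = 5/36.
General solution: y = C₁cos(6x) + C₂sin(6x) + 5/36.


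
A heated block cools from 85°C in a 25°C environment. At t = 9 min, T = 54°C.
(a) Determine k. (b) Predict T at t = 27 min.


Newton's law: T(t) = T_a + (T₀ - T_a)e^(-kt).
(a) Use T(9) = 54: (54 - 25)/(85 - 25) = e^(-k·9), so k = -ln(0.483)/9 ≈ 0.0808.
(b) Apply k to t = 27: T(27) = 25 + (60)e^(-2.181) ≈ 31.8°C.


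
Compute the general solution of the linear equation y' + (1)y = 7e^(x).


P(x) = 1 ⇒ μ = e^(x).
(μ y)' = 7e^(2x) ⇒ μ y = (7/2)e^(2x) + C.
Divide by μ: y = (7/2)e^(x) + Ce^(-x).


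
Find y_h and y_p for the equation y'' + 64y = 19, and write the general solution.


Homogeneous part: r² + 64 = 0 ⇒ r = ±8i, so y_h = C₁cos(8x) + C₂sin(8x).
Try constant y_p = A; plug in: 64A = 19 ⇒ A = 19/64.
General solution: y = C₁cos(8x) + C₂sin(8x) + 19/64.


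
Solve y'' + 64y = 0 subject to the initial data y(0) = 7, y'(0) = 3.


Characteristic roots of r² + 64 = 0 are ±8i, so y = C₁cos(8x) + C₂sin(8x).
Apply y(0) = 7: C₁ = 7. Differentiate and apply y'(0) = 3: 8·C₂ = 3, so C₂ = 3/8.
Particular solution: y = 7cos(8x) + (3/8)sin(8x).


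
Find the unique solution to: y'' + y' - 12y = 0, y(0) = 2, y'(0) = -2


Characteristic roots of r² + r - 12 = 0 are -4, 3.
General solution y = c₁ e^(-4x) + c₂ e^(3x).
Apply y(0) = 2: c₁ + c₂ = 2. Apply y'(0) = -2: -4 c₁ + 3 c₂ = -2.
Solve: c₁ = 8/7, c₂ = 6/7.
Particular solution: y = (8/7)e^(-4x) + (6/7)e^(3x).


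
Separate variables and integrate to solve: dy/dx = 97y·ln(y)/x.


Separate: dy/[y ln(y)] = 97 dx/x.
Substitute u = ln(y): du/u = 97 dx/x.
Integrate: ln|ln(y)| = 97ln|x| + C₀, hence ln(y) = C·x^97.


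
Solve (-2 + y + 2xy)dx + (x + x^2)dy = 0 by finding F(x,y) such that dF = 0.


Check exactness: ∂M/∂y = 1 + 2x and ∂N/∂x = 1 + 2x; equal, so the equation is exact.
Integrate M with respect to x (treating y as constant): ∫M dx = -2x + xy + x^2y + h(y).
Differentiate w.r.t. y and set equal to N: all terms match, so h'(y) = 0 and h is a constant absorbed into C.
General solution: -2x + xy + x^2y = C.


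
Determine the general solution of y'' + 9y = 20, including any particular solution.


Homogeneous part: r² + 9 = 0 ⇒ r = ±3i, so y_h = C₁cos(3x) + C₂sin(3x).
Try constant y_p = A; plug in: 9A = 20 ⇒ A = 20/9.
General solution: y = C₁cos(3x) + C₂sin(3x) + 20/9.


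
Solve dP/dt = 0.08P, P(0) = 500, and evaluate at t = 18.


The ODE dP/dt = 0.08P has solution P(t) = P(0)e^(0.08t).
Substitute P(0) = 500 and t = 18: P(18) = 500 e^(1.44) ≈ 2110.


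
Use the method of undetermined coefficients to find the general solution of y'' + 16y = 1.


Homogeneous part: r² + 16 = 0 ⇒ r = ±4i, so y_h = C₁cos(4x) + C₂sin(4x).
Try constant y_p = A; plug in: 16A = 1 ⇒ A = 1/16.
General solution: y = C₁cos(4x) + C₂sin(4x) + 1/16.


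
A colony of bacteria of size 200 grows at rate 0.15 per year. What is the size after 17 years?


The ODE dP/dt = 0.15P has solution P(t) = P(0)e^(0.15t).
Substitute P(0) = 200 and t = 17: P(17) = 200 e^(2.55) ≈ 2561.


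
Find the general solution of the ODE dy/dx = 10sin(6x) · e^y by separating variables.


Separate: e^(-y) dy = 10sin(6x) dx.
Integrate: -e^(-y) = -(5/3)cos(6x) + C₀.
Rearrange: e^(-y) = (5/3)cos(6x) + C.


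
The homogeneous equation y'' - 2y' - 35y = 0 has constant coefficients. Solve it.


Characteristic equation: r² - 2r - 35 = 0.
Factor: (r + 5)(r - 7) = 0 ⇒ r = -5, 7 (distinct real).
General solution: y = C₁e^(-5x) + C₂e^(7x).


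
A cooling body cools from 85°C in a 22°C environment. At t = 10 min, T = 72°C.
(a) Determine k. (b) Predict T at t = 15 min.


Newton's law: T(t) = T_a + (T₀ - T_a)e^(-kt).
(a) Use T(10) = 72: (72 - 22)/(85 - 22) = e^(-k·10), so k = -ln(0.794)/10 ≈ 0.0231.
(b) Apply k to t = 15: T(15) = 22 + (63)e^(-0.347) ≈ 66.5°C.


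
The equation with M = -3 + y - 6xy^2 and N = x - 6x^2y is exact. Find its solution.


Check exactness: ∂M/∂y = 1 - 12xy and ∂N/∂x = 1 - 12xy; equal, so the equation is exact.
Integrate M with respect to x (treating y as constant): ∫M dx = -3x + xy - 3x^2y^2 + h(y).
Differentiate w.r.t. y and set equal to N: all terms match, so h'(y) = 0 and h is a constant absorbed into C.
General solution: -3x + xy - 3x^2y^2 = C.


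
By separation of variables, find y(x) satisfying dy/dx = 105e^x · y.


Separate variables: dy/y = 105e^x dx.
Integrate: ln|y| = 105e^x + C₀.
Exponentiate: y = Ce^(105e^x).


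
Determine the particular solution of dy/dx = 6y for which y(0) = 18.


General solution of y' = 6y is y = Ce^(6x).
Apply y(0) = 18: C = 18.
Particular solution: y = 18e^(6x).


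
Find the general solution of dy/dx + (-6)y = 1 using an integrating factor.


P(x) = -6 ⇒ μ = e^(-6x).
(μ y)' = e^(-6x) ⇒ μ y = -(1/6)e^(-6x) + C.
Divide by μ: y = -1/6 + Ce^(6x).


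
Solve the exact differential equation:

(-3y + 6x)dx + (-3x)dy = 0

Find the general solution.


Check exactness: ∂M/∂y = -3 and ∂N/∂x = -3; equal, so the equation is exact.
Integrate M with respect to x (treating y as constant): ∫M dx = -3xy + 3x^2 + h(y).
Differentiate w.r.t. y and set equal to N: all terms match, so h'(y) = 0 and h is a constant absorbed into C.
General solution: -3xy + 3x^2 = C.


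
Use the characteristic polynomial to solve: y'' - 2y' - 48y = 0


Characteristic equation: r² - 2r - 48 = 0.
Factor: (r - 8)(r + 6) = 0 ⇒ r = 8, -6 (distinct real).
General solution: y = C₁e^(8x) + C₂e^(-6x).


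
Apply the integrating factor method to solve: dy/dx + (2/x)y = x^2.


P(x) = 2/x ⇒ μ = x^2.
(x^2 y)' = x^2·x^2 = x^4.
Integrate: x^2 y = x^5/(5) + C.
Solve for y: y = (1/5)x^3 + C/x^2.


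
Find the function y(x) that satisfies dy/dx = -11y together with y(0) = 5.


General solution of y' = -11y is y = Ce^(-11x).
Apply y(0) = 5: C = 5.
Particular solution: y = 5e^(-11x).


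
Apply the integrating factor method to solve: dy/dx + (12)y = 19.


P(x) = 12, Q(x) = 19; integrating factor μ = e^(12x).
(μ y)' = 19e^(12x) ⇒ μ y = (19/12)e^(12x) + C.
Divide by μ: y = 19/12 + Ce^(-12x).


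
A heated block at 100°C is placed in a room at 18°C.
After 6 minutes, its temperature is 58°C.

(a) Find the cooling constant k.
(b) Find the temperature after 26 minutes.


Newton's law: T(t) = T_a + (T₀ - T_a)e^(-kt).
(a) Use T(6) = 58: (58 - 18)/(100 - 18) = e^(-k·6), so k = -ln(0.488)/6 ≈ 0.1196.
(b) Apply k to t = 26: T(26) = 18 + (82)e^(-3.111) ≈ 21.7°C.


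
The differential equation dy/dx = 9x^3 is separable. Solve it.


Integrate both sides with respect to x: y = ∫ 9x^3 dx = (9/4)x^4 + C.


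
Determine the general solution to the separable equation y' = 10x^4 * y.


Separate variables: dy/y = 10x^4 dx.
Integrate: ln|y| = 2x^5 + C₀.
Exponentiate: y = Ce^(2x^5).


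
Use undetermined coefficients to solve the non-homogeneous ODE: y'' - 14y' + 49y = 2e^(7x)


Characteristic polynomial (r - 7)² = 0; repeated root r = 7.
y_h = (C₁ + C₂x)e^(7x). Forcing matches the repeated root (resonance), so try y_p = Ax² e^(7x).
Substitute and solve for A: 2A = 2, so A = 1.
General solution: y = (C₁ + C₂x + x²)e^(7x).


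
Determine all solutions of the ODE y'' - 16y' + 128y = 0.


Characteristic equation: r² - 16r + 128 = 0.
Discriminant is negative; roots r = 8 ± 8i (complex conjugate pair).
General solution uses e^(α x)(C₁ cos(β x) + C₂ sin(β x)): y = e^(8x)(C₁cos(8x) + C₂sin(8x)).


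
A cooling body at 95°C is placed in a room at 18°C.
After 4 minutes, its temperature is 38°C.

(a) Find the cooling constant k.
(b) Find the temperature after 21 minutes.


Newton's law: T(t) = T_a + (T₀ - T_a)e^(-kt).
(a) Use T(4) = 38: (38 - 18)/(95 - 18) = e^(-k·4), so k = -ln(0.260)/4 ≈ 0.3370.
(b) Apply k to t = 21: T(21) = 18 + (77)e^(-7.077) ≈ 18.1°C.


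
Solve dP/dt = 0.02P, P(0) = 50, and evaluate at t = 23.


The ODE dP/dt = 0.02P has solution P(t) = P(0)e^(0.02t).
Substitute P(0) = 50 and t = 23: P(23) = 50 e^(0.46) ≈ 79.


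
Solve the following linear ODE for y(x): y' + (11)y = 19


P(x) = 11, Q(x) = 19; integrating factor μ = e^(11x).
(μ y)' = 19e^(11x) ⇒ μ y = (19/11)e^(11x) + C.
Divide by μ: y = 19/11 + Ce^(-11x).


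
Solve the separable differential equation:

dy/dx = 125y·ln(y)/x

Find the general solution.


Separate: dy/[y ln(y)] = 125 dx/x.
Substitute u = ln(y): du/u = 125 dx/x.
Integrate: ln|ln(y)| = 125ln|x| + C₀, hence ln(y) = C·x^125.


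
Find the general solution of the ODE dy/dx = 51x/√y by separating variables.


Separate: √y dy = 51x dx.
Integrate: (2/3)y^(3/2) = (51/2)x² + C.


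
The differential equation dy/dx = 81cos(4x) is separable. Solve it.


g(y) = 1, so integrate directly: y = ∫ 81cos(4x) dx = (81/4)sin(4x) + C.


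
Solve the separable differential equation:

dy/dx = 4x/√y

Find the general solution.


Separate: √y dy = 4x dx.
Integrate: (2/3)y^(3/2) = 2x² + C.


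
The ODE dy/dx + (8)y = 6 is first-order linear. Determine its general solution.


P(x) = 8, Q(x) = 6; integrating factor μ = e^(8x).
(μ y)' = 6e^(8x) ⇒ μ y = (3/4)e^(8x) + C.
Divide by μ: y = 3/4 + Ce^(-8x).


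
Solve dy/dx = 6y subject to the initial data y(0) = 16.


General solution of y' = 6y is y = Ce^(6x).
Apply y(0) = 16: C = 16.
Particular solution: y = 16e^(6x).


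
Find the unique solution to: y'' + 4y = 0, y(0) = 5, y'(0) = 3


Characteristic roots of r² + 4 = 0 are ±2i, so y = C₁cos(2x) + C₂sin(2x).
Apply y(0) = 5: C₁ = 5. Differentiate and apply y'(0) = 3: 2·C₂ = 3, so C₂ = 3/2.
Particular solution: y = 5cos(2x) + (3/2)sin(2x).


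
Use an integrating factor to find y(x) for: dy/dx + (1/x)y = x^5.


P(x) = 1/x ⇒ μ = x^1.
(x^1 y)' = x^6 ⇒ x^1 y = x^7/(7) + C.
Solve for y: y = (1/7)x^6 + C/x^1.


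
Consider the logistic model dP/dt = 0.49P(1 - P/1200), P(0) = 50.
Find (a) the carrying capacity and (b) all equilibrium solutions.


Logistic ODE dP/dt = 0.49P(1 - P/1200) has equilibria where dP/dt = 0, i.e. P = 0 or P = 1200.
The coefficient (1 - P/K) = 0 when P = K, identifying K = 1200 as the carrying capacity.
(a) K = 1200; (b) equilibria P = 0 and P = 1200.


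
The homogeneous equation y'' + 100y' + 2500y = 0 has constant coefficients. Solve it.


Characteristic equation: r² + 100r + 2500 = 0, i.e. (r + 50)² = 0.
Repeated root r = -50; include an x factor for the second linearly independent solution.
General solution: y = (C₁ + C₂x)e^(-50x).


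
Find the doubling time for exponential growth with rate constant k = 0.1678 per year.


Exponential growth: P(t) = P₀ e^(0.1678t). Set P(t)/P₀ = 2: e^(0.1678t) = 2.
Solve: t = ln(2)/0.1678 ≈ 4.13 years.


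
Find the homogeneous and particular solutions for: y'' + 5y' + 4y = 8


Characteristic roots of r² + 5r + 4 = 0 are -4, -1.
y_h = C₁e^(-4x) + C₂e^(-x).
Constant forcing; try y_p = A. Then 4A = 8 ⇒ A = 2.
General solution: y = C₁e^(-4x) + C₂e^(-x) + 2.


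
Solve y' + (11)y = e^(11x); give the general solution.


P(x) = 11 ⇒ μ = e^(11x).
(μ y)' = e^(22x) ⇒ μ y = (1/22)e^(22x) + C.
Divide by μ: y = (1/22)e^(11x) + Ce^(-11x).


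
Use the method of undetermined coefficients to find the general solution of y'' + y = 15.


Homogeneous part: r² + 1 = 0 ⇒ r = ±1i, so y_h = C₁cos(x) + C₂sin(x).
Try constant y_p = A; plug in: 1A = 15 ⇒ A = 15.
General solution: y = C₁cos(x) + C₂sin(x) + 15.


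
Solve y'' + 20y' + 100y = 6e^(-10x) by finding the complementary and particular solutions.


Characteristic polynomial (r + 10)² = 0; repeated root r = -10.
y_h = (C₁ + C₂x)e^(-10x). Forcing matches the repeated root (resonance), so try y_p = Ax² e^(-10x).
Substitute and solve for A: 2A = 6, so A = 3.
General solution: y = (C₁ + C₂x + 3x²)e^(-10x).


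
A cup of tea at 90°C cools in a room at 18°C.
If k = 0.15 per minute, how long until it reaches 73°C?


From T(t) = T_a + (T₀ - T_a)e^(-kt), set T(t) = 73:
(73 - 18) / (90 - 18) = e^(-0.15t), so t = -ln(0.764)/0.15 ≈ 1.8 minutes.


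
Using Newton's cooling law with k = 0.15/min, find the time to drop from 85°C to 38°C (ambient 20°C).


From T(t) = T_a + (T₀ - T_a)e^(-kt), set T(t) = 38:
(38 - 20) / (85 - 20) = e^(-0.15t), so t = -ln(0.277)/0.15 ≈ 8.6 minutes.


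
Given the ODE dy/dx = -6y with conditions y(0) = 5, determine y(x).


General solution of y' = -6y is y = Ce^(-6x).
Apply y(0) = 5: C = 5.
Particular solution: y = 5e^(-6x).


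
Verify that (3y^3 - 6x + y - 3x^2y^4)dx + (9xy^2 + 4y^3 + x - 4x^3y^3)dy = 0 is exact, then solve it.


Check exactness: ∂M/∂y = 9y^2 + 1 - 12x^2y^3 and ∂N/∂x = 9y^2 + 1 - 12x^2y^3; equal, so the equation is exact.
Integrate M with respect to x (treating y as constant): ∫M dx = 3xy^3 - 3x^2 + xy - x^3y^4 + h(y).
Differentiate w.r.t. y and set equal to N: the x-dependent terms already match, leaving h'(y) = 4y^3. Integrate: h(y) = y^4.
So F(x,y) = 3xy^3 - 3x^2 + y^4 + xy - x^3y^4.
General solution: 3xy^3 - 3x^2 + y^4 + xy - x^3y^4 = C.


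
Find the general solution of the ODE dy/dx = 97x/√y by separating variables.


Separate: √y dy = 97x dx.
Integrate: (2/3)y^(3/2) = (97/2)x² + C.


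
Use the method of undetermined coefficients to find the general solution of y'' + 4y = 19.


Homogeneous part: r² + 4 = 0 ⇒ r = ±2i, so y_h = C₁cos(2x) + C₂sin(2x).
Try constant y_p = A; plug in: 4A = 19 ⇒ A = 19/4.
General solution: y = C₁cos(2x) + C₂sin(2x) + 19/4.


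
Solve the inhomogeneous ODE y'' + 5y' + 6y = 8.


Characteristic roots of r² + 5r + 6 = 0 are -3, -2.
y_h = C₁e^(-3x) + C₂e^(-2x).
Constant forcing; try y_p = A. Then 6A = 8 ⇒ A = 4/3.
General solution: y = C₁e^(-3x) + C₂e^(-2x) + 4/3.


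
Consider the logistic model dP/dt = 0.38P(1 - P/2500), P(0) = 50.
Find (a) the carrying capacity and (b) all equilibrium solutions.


Logistic ODE dP/dt = 0.38P(1 - P/2500) has equilibria where dP/dt = 0, i.e. P = 0 or P = 2500.
The coefficient (1 - P/K) = 0 when P = K, identifying K = 2500 as the carrying capacity.
(a) K = 2500; (b) equilibria P = 0 and P = 2500.


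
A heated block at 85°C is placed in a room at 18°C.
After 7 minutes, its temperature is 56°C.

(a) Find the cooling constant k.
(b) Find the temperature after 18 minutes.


Newton's law: T(t) = T_a + (T₀ - T_a)e^(-kt).
(a) Use T(7) = 56: (56 - 18)/(85 - 18) = e^(-k·7), so k = -ln(0.567)/7 ≈ 0.0810.
(b) Apply k to t = 18: T(18) = 18 + (67)e^(-1.458) ≈ 33.6°C.


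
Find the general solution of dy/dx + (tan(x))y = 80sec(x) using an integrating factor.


P(x) = tan(x) ⇒ μ = e^(∫tan(x)dx) = sec(x).
(sec(x) y)' = 80sec²(x) ⇒ sec(x) y = 80tan(x) + C.
Multiply by cos(x): y = 80sin(x) + C·cos(x).


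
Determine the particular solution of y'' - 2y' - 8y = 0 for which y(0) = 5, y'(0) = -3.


Characteristic roots of r² - 2r - 8 = 0 are 4, -2.
General solution y = c₁ e^(4x) + c₂ e^(-2x).
Apply y(0) = 5: c₁ + c₂ = 5. Apply y'(0) = -3: 4 c₁ - 2 c₂ = -3.
Solve: c₁ = 7/6, c₂ = 23/6.
Particular solution: y = (7/6)e^(4x) + (23/6)e^(-2x).


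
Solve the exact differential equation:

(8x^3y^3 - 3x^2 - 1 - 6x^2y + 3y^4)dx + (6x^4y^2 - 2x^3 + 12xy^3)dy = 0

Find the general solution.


Check exactness: ∂M/∂y = 24x^3y^2 - 6x^2 + 12y^3 and ∂N/∂x = 24x^3y^2 - 6x^2 + 12y^3; equal, so the equation is exact.
Integrate M with respect to x (treating y as constant): ∫M dx = 2x^4y^3 - x^3 - x - 2x^3y + 3xy^4 + h(y).
Differentiate w.r.t. y and set equal to N: all terms match, so h'(y) = 0 and h is a constant absorbed into C.
General solution: 2x^4y^3 - x^3 - x - 2x^3y + 3xy^4 = C.


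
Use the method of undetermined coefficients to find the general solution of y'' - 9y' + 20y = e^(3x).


Characteristic roots of r² - 9r + 20 = 0 are 5, 4.
y_h = C₁e^(5x) + C₂e^(4x).
Forcing exponent 3 is not a characteristic root; try y_p = Ae^(3x).
Substitute: A·(9 + (-9)·3 + (20)) = A·2 = 1, so A = 1/2.
General solution: y = C₁e^(5x) + C₂e^(4x) + (1/2)e^(3x).


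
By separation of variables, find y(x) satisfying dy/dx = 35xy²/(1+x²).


Separate: dy/y² = 35x/(1+x²) dx.
Integrate LHS: ∫ dy/y² = -1/y.
Integrate RHS via u = 1+x²: (35/2)ln(1+x²) + C.
Result: -1/y = (35/2)ln(1+x²) + C.


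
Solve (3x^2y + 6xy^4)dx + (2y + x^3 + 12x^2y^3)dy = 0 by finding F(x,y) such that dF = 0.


Check exactness: ∂M/∂y = 3x^2 + 24xy^3 and ∂N/∂x = 3x^2 + 24xy^3; equal, so the equation is exact.
Integrate M with respect to x (treating y as constant): ∫M dx = x^3y + 3x^2y^4 + h(y).
Differentiate w.r.t. y and set equal to N: the x-dependent terms already match, leaving h'(y) = 2y. Integrate: h(y) = y^2.
So F(x,y) = y^2 + x^3y + 3x^2y^4.
General solution: y^2 + x^3y + 3x^2y^4 = C.


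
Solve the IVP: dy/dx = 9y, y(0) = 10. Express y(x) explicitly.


General solution of y' = 9y is y = Ce^(9x).
Apply y(0) = 10: C = 10.
Particular solution: y = 10e^(9x).


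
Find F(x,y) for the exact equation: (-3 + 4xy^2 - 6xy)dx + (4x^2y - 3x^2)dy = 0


Check exactness: ∂M/∂y = 8xy - 6x and ∂N/∂x = 8xy - 6x; equal, so the equation is exact.
Integrate M with respect to x (treating y as constant): ∫M dx = -3x + 2x^2y^2 - 3x^2y + h(y).
Differentiate w.r.t. y and set equal to N: all terms match, so h'(y) = 0 and h is a constant absorbed into C.
General solution: -3x + 2x^2y^2 - 3x^2y = C.


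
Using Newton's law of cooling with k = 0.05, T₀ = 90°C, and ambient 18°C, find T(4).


Newton's law: dT/dt = -k(T - T_a) has solution T(t) = T_a + (T₀ - T_a)e^(-kt).
Plug in T_a = 18, T₀ = 90, k = 0.05, t = 4: T(4) = 18 + (72)e^(-0.20) ≈ 76.9°C.


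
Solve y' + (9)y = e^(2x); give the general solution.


P(x) = 9 ⇒ μ = e^(9x).
(μ y)' = e^(11x) ⇒ μ y = e^(11x)/11 + C.
Divide by μ: y = (1/11)e^(2x) + Ce^(-9x).


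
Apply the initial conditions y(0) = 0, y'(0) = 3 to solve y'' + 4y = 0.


Characteristic roots of r² + 4 = 0 are ±2i, so y = C₁cos(2x) + C₂sin(2x).
Apply y(0) = 0: C₁ = 0. Differentiate and apply y'(0) = 3: 2·C₂ = 3, so C₂ = 3/2.
Particular solution: y = (3/2)sin(2x).


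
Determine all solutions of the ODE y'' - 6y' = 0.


Characteristic equation: r² - 6r = 0.
Factor: (r - 0)(r - 6) = 0 ⇒ r = 0, 6 (distinct real).
General solution: y = C₁ + C₂e^(6x).


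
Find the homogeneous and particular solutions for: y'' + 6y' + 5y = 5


Characteristic roots of r² + 6r + 5 = 0 are -5, -1.
y_h = C₁e^(-5x) + C₂e^(-x).
Constant forcing; try y_p = A. Then 5A = 5 ⇒ A = 1.
General solution: y = C₁e^(-5x) + C₂e^(-x) + 1.


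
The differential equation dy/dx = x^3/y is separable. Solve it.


Separate variables: y dy = x^3 dx.
Integrate both sides: y²/2 = (1/4)x^4 + C₀.
Multiply by 2: y² = (1/2)x^4 + C.


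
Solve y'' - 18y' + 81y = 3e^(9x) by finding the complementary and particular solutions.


Characteristic polynomial (r - 9)² = 0; repeated root r = 9.
y_h = (C₁ + C₂x)e^(9x). Forcing matches the repeated root (resonance), so try y_p = Ax² e^(9x).
Substitute and solve for A: 2A = 3, so A = 3/2.
General solution: y = (C₁ + C₂x + (3/2)x²)e^(9x).


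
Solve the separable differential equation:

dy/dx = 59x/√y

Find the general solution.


Separate: √y dy = 59x dx.
Integrate: (2/3)y^(3/2) = (59/2)x² + C.


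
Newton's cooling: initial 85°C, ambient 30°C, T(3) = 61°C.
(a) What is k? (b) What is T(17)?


Newton's law: T(t) = T_a + (T₀ - T_a)e^(-kt).
(a) Use T(3) = 61: (61 - 30)/(85 - 30) = e^(-k·3), so k = -ln(0.564)/3 ≈ 0.1911.
(b) Apply k to t = 17: T(17) = 30 + (55)e^(-3.249) ≈ 32.1°C.


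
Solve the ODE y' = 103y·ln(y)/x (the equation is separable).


Separate: dy/[y ln(y)] = 103 dx/x.
Substitute u = ln(y): du/u = 103 dx/x.
Integrate: ln|ln(y)| = 103ln|x| + C₀, hence ln(y) = C·x^103.


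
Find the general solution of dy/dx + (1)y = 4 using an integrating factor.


P(x) = 1, Q(x) = 4; integrating factor μ = e^(x).
(μ y)' = 4e^(x) ⇒ μ y = 4e^(x) + C.
Divide by μ: y = 4 + Ce^(-x).


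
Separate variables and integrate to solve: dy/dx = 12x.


Integrate both sides with respect to x: y = ∫ 12x dx = 6x^2 + C.


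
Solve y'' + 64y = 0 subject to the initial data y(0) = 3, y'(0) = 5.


Characteristic roots of r² + 64 = 0 are ±8i, so y = C₁cos(8x) + C₂sin(8x).
Apply y(0) = 3: C₁ = 3. Differentiate and apply y'(0) = 5: 8·C₂ = 5, so C₂ = 5/8.
Particular solution: y = 3cos(8x) + (5/8)sin(8x).


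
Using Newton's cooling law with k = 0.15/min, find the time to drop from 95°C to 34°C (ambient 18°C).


From T(t) = T_a + (T₀ - T_a)e^(-kt), set T(t) = 34:
(34 - 18) / (95 - 18) = e^(-0.15t), so t = -ln(0.208)/0.15 ≈ 10.5 minutes.


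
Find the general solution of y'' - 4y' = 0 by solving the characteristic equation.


Characteristic equation: r² - 4r = 0.
Factor: (r - 0)(r - 4) = 0 ⇒ r = 0, 4 (distinct real).
General solution: y = C₁ + C₂e^(4x).


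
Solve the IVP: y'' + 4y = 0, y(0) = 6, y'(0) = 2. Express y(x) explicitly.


Characteristic roots of r² + 4 = 0 are ±2i, so y = C₁cos(2x) + C₂sin(2x).
Apply y(0) = 6: C₁ = 6. Differentiate and apply y'(0) = 2: 2·C₂ = 2, so C₂ = 1.
Particular solution: y = 6cos(2x) + sin(2x).


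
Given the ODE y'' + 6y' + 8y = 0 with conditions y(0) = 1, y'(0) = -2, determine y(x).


Characteristic roots of r² + 6r + 8 = 0 are -4, -2.
General solution y = c₁ e^(-4x) + c₂ e^(-2x).
Apply y(0) = 1: c₁ + c₂ = 1. Apply y'(0) = -2: -4 c₁ - 2 c₂ = -2.
Solve: c₁ = 0, c₂ = 1.
Particular solution: y = 0e^(-4x) + e^(-2x).


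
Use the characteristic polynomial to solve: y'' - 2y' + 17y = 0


Characteristic equation: r² - 2r + 17 = 0.
Discriminant is negative; roots r = 1 ± 4i (complex conjugate pair).
General solution uses e^(α x)(C₁ cos(β x) + C₂ sin(β x)): y = e^(x)(C₁cos(4x) + C₂sin(4x)).


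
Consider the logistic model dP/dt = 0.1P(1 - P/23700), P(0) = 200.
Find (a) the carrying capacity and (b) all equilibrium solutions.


Logistic ODE dP/dt = 0.1P(1 - P/23700) has equilibria where dP/dt = 0, i.e. P = 0 or P = 23700.
The coefficient (1 - P/K) = 0 when P = K, identifying K = 23700 as the carrying capacity.
(a) K = 23700; (b) equilibria P = 0 and P = 23700.


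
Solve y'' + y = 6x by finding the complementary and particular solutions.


Homogeneous: r² + 1 = 0 ⇒ r = ±1i, y_h = C₁cos(x) + C₂sin(x).
Polynomial forcing; try y_p = Ax + B. Then y_p'' + 1 y_p = 1(Ax + B) = 6x, so B = 0 and A = 6.
General solution: y = C₁cos(x) + C₂sin(x) + 6x.


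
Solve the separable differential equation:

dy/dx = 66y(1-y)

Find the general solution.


Separate: dy/[y(1-y)] = 66 dx.
Partial fractions: 1/[y(1-y)] = 1/y + 1/(1-y).
Integrate: ln|y/(1-y)| = 66x + C₀.
Solve for y: y = 1/(1 + Ce^(-66x)).


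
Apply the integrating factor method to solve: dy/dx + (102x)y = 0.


P(x) = 102x ⇒ μ = e^(51x²).
Q(x) = 0 so μ y is constant: y = Ce^(-51x²).


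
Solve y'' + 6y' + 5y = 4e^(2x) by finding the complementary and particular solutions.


Characteristic roots of r² + 6r + 5 = 0 are -5, -1.
y_h = C₁e^(-5x) + C₂e^(-x).
Forcing exponent 2 is not a characteristic root; try y_p = Ae^(2x).
Substitute: A·(4 + (6)·2 + (5)) = A·21 = 4, so A = 4/21.
General solution: y = C₁e^(-5x) + C₂e^(-x) + (4/21)e^(2x).


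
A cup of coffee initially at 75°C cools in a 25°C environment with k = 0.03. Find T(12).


Newton's law: dT/dt = -k(T - T_a) has solution T(t) = T_a + (T₀ - T_a)e^(-kt).
Plug in T_a = 25, T₀ = 75, k = 0.03, t = 12: T(12) = 25 + (50)e^(-0.36) ≈ 59.9°C.


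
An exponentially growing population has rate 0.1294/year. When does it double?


Exponential growth: P(t) = P₀ e^(0.1294t). Set P(t)/P₀ = 2: e^(0.1294t) = 2.
Solve: t = ln(2)/0.1294 ≈ 5.36 years.


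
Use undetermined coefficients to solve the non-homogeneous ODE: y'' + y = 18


Homogeneous part: r² + 1 = 0 ⇒ r = ±1i, so y_h = C₁cos(x) + C₂sin(x).
Try constant y_p = A; plug in: 1A = 18 ⇒ A = 18.
General solution: y = C₁cos(x) + C₂sin(x) + 18.


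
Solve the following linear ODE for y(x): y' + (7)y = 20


P(x) = 7, Q(x) = 20; integrating factor μ = e^(7x).
(μ y)' = 20e^(7x) ⇒ μ y = (20/7)e^(7x) + C.
Divide by μ: y = 20/7 + Ce^(-7x).


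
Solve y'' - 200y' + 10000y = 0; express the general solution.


Characteristic equation: r² - 200r + 10000 = 0, i.e. (r - 100)² = 0.
Repeated root r = 100; include an x factor for the second linearly independent solution.
General solution: y = (C₁ + C₂x)e^(100x).


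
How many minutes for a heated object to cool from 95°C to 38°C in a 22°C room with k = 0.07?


From T(t) = T_a + (T₀ - T_a)e^(-kt), set T(t) = 38:
(38 - 22) / (95 - 22) = e^(-0.07t), so t = -ln(0.219)/0.07 ≈ 21.7 minutes.


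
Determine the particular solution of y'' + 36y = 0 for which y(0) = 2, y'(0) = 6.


Characteristic roots of r² + 36 = 0 are ±6i, so y = C₁cos(6x) + C₂sin(6x).
Apply y(0) = 2: C₁ = 2. Differentiate and apply y'(0) = 6: 6·C₂ = 6, so C₂ = 1.
Particular solution: y = 2cos(6x) + sin(6x).


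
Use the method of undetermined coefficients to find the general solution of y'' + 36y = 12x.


Homogeneous: r² + 36 = 0 ⇒ r = ±6i, y_h = C₁cos(6x) + C₂sin(6x).
Polynomial forcing; try y_p = Ax + B. Then y_p'' + 36 y_p = 36(Ax + B) = 12x, so B = 0 and A = 1/3.
General solution: y = C₁cos(6x) + C₂sin(6x) + (1/3)x.


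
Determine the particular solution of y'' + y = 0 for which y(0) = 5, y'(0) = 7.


Characteristic roots of r² + 1 = 0 are ±1i, so y = C₁cos(x) + C₂sin(x).
Apply y(0) = 5: C₁ = 5. Differentiate and apply y'(0) = 7: 1·C₂ = 7, so C₂ = 7.
Particular solution: y = 5cos(x) + 7sin(x).


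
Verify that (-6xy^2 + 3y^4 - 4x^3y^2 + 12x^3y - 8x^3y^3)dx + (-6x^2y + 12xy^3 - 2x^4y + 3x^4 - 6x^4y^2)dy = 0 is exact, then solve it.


Check exactness: ∂M/∂y = -12xy + 12y^3 - 8x^3y + 12x^3 - 24x^3y^2 and ∂N/∂x = -12xy + 12y^3 - 8x^3y + 12x^3 - 24x^3y^2; equal, so the equation is exact.
Integrate M with respect to x (treating y as constant): ∫M dx = -3x^2y^2 + 3xy^4 - x^4y^2 + 3x^4y - 2x^4y^3 + h(y).
Differentiate w.r.t. y and set equal to N: all terms match, so h'(y) = 0 and h is a constant absorbed into C.
General solution: -3x^2y^2 + 3xy^4 - x^4y^2 + 3x^4y - 2x^4y^3 = C.


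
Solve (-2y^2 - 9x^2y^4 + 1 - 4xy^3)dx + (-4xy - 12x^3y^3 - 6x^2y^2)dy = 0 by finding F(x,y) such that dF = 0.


Check exactness: ∂M/∂y = -4y - 36x^2y^3 - 12xy^2 and ∂N/∂x = -4y - 36x^2y^3 - 12xy^2; equal, so the equation is exact.
Integrate M with respect to x (treating y as constant): ∫M dx = -2xy^2 - 3x^3y^4 + x - 2x^2y^3 + h(y).
Differentiate w.r.t. y and set equal to N: all terms match, so h'(y) = 0 and h is a constant absorbed into C.
General solution: -2xy^2 - 3x^3y^4 + x - 2x^2y^3 = C.


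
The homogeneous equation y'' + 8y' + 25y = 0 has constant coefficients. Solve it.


Characteristic equation: r² + 8r + 25 = 0.
Discriminant is negative; roots r = -4 ± 3i (complex conjugate pair).
General solution uses e^(α x)(C₁ cos(β x) + C₂ sin(β x)): y = e^(-4x)(C₁cos(3x) + C₂sin(3x)).


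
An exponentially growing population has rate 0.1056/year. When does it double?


Exponential growth: P(t) = P₀ e^(0.1056t). Set P(t)/P₀ = 2: e^(0.1056t) = 2.
Solve: t = ln(2)/0.1056 ≈ 6.56 years.


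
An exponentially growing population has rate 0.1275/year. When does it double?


Exponential growth: P(t) = P₀ e^(0.1275t). Set P(t)/P₀ = 2: e^(0.1275t) = 2.
Solve: t = ln(2)/0.1275 ≈ 5.44 years.


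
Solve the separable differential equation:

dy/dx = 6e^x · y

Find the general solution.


Separate variables: dy/y = 6e^x dx.
Integrate: ln|y| = 6e^x + C₀.
Exponentiate: y = Ce^(6e^x).


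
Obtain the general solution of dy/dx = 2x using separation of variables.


Integrate both sides with respect to x: y = ∫ 2x dx = x^2 + C.


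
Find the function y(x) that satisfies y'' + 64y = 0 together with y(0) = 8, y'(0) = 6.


Characteristic roots of r² + 64 = 0 are ±8i, so y = C₁cos(8x) + C₂sin(8x).
Apply y(0) = 8: C₁ = 8. Differentiate and apply y'(0) = 6: 8·C₂ = 6, so C₂ = 3/4.
Particular solution: y = 8cos(8x) + (3/4)sin(8x).


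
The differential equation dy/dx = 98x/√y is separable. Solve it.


Separate: √y dy = 98x dx.
Integrate: (2/3)y^(3/2) = 49x² + C.


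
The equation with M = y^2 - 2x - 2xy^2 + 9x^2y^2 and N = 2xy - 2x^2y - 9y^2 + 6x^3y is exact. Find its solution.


Check exactness: ∂M/∂y = 2y - 4xy + 18x^2y and ∂N/∂x = 2y - 4xy + 18x^2y; equal, so the equation is exact.
Integrate M with respect to x (treating y as constant): ∫M dx = xy^2 - x^2 - x^2y^2 + 3x^3y^2 + h(y).
Differentiate w.r.t. y and set equal to N: the x-dependent terms already match, leaving h'(y) = -9y^2. Integrate: h(y) = -3y^3.
So F(x,y) = xy^2 - x^2 - x^2y^2 - 3y^3 + 3x^3y^2.
General solution: xy^2 - x^2 - x^2y^2 - 3y^3 + 3x^3y^2 = C.


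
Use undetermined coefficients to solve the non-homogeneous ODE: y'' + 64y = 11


Homogeneous part: r² + 64 = 0 ⇒ r = ±8i, so y_h = C₁cos(8x) + C₂sin(8x).
Try constant y_p = A; plug in: 64A = 11 ⇒ A = 11/64.
General solution: y = C₁cos(8x) + C₂sin(8x) + 11/64.


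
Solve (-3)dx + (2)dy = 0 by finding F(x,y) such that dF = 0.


Check exactness: ∂M/∂y = 0 and ∂N/∂x = 0; equal, so the equation is exact.
Integrate M with respect to x (treating y as constant): ∫M dx = -3x + h(y).
Differentiate w.r.t. y and set equal to N: the x-dependent terms already match, leaving h'(y) = 2. Integrate: h(y) = 2y.
So F(x,y) = 2y - 3x.
General solution: 2y - 3x = C.


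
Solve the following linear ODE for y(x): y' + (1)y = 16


P(x) = 1, Q(x) = 16; integrating factor μ = e^(x).
(μ y)' = 16e^(x) ⇒ μ y = 16e^(x) + C.
Divide by μ: y = 16 + Ce^(-x).


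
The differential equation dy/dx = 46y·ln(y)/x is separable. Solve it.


Separate: dy/[y ln(y)] = 46 dx/x.
Substitute u = ln(y): du/u = 46 dx/x.
Integrate: ln|ln(y)| = 46ln|x| + C₀, hence ln(y) = C·x^46.


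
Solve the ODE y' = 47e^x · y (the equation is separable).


Separate variables: dy/y = 47e^x dx.
Integrate: ln|y| = 47e^x + C₀.
Exponentiate: y = Ce^(47e^x).


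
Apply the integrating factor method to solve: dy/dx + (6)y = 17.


P(x) = 6, Q(x) = 17; integrating factor μ = e^(6x).
(μ y)' = 17e^(6x) ⇒ μ y = (17/6)e^(6x) + C.
Divide by μ: y = 17/6 + Ce^(-6x).


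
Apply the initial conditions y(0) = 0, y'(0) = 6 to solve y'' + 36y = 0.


Characteristic roots of r² + 36 = 0 are ±6i, so y = C₁cos(6x) + C₂sin(6x).
Apply y(0) = 0: C₁ = 0. Differentiate and apply y'(0) = 6: 6·C₂ = 6, so C₂ = 1.
Particular solution: y = sin(6x).
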